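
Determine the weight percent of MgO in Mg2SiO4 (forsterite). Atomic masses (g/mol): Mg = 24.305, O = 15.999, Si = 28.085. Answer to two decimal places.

57.29 wt%

M(Mg2SiO4) = 140.691 g/mol; M(MgO) = 40.304 g/mol.
Moles MgO per formula unit = 2 Mg ÷ 1 = 2.0000.
MgO fraction = (2.0000 × 40.304) / 140.691 = 80.608/140.691 = 0.5729.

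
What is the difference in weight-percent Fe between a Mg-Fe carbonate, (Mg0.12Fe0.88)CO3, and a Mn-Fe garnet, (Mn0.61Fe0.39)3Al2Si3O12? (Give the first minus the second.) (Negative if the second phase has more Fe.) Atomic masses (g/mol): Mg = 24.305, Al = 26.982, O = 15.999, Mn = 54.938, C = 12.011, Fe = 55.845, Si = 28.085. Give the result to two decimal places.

30.68 percentage points

Fe in (Mg0.12Fe0.88)CO3: molar mass 112.068 g/mol; 0.88×55.845 = 49.144 g → 43.85 wt%.
Fe in (Mn0.61Fe0.39)3Al2Si3O12: molar mass 496.082 g/mol; 1.17×55.845 = 65.339 g → 13.17 wt%.
Difference = 43.85 − 13.17 = 30.68 percentage points.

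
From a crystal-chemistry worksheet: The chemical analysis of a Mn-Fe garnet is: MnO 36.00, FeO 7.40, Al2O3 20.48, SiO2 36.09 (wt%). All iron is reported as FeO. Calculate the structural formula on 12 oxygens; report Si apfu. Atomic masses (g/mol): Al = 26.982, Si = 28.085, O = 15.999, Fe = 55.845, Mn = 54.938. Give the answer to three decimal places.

MnO: 36.00/70.937 = 0.50749 mol → 0.50749 mol Mn, 0.50749 mol O.
FeO: 7.40/71.844 = 0.10300 mol → 0.10300 mol Fe, 0.10300 mol O.
Al2O3: 20.48/101.961 = 0.20086 mol → 0.40172 mol Al, 0.60258 mol O.
SiO2: 36.09/60.083 = 0.60067 mol → 0.60067 mol Si, 1.20134 mol O.
Total oxygen = 2.41441 mol. Normalization factor = 12/2.41441 = 4.97016.
Si per 12 O = 0.60067 × 4.97016 = 2.985.

2.985 Si apfu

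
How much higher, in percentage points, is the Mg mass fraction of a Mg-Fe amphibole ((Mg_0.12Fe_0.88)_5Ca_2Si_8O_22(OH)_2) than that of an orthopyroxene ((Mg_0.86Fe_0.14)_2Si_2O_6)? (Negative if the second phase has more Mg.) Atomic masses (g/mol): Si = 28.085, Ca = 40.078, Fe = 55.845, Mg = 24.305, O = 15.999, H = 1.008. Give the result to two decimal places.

Mg in (Mg_0.12Fe_0.88)_5Ca_2Si_8O_22(OH)_2: molar mass 951.129 g/mol; 0.60×24.305 = 14.583 g → 1.53 wt%.
Mg in (Mg_0.86Fe_0.14)_2Si_2O_6: molar mass 209.605 g/mol; 1.72×24.305 = 41.805 g → 19.94 wt%.
Difference = 1.53 − 19.94 = -18.41 percentage points.

-18.41 percentage points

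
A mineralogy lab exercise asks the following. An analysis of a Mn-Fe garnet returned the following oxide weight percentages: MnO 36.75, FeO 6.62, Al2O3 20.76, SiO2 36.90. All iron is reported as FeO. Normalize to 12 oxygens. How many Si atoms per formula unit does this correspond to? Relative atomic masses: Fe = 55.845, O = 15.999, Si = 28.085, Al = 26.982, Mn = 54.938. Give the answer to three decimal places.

36.75 wt% MnO ÷ 70.937 g/mol = 0.51807 mol, giving 0.51807 Mn and 0.51807 O.
6.62 wt% FeO ÷ 71.844 g/mol = 0.09214 mol, giving 0.09214 Fe and 0.09214 O.
20.76 wt% Al2O3 ÷ 101.961 g/mol = 0.20361 mol, giving 0.40722 Al and 0.61083 O.
36.90 wt% SiO2 ÷ 60.083 g/mol = 0.61415 mol, giving 0.61415 Si and 1.22830 O.
Oxygen sums to 2.44934; scaling by 12/2.44934 = 4.89928 puts the formula on 12 O.
Si: 0.61415 × 4.89928 = 3.009 atoms per formula unit.

3.009 Si apfu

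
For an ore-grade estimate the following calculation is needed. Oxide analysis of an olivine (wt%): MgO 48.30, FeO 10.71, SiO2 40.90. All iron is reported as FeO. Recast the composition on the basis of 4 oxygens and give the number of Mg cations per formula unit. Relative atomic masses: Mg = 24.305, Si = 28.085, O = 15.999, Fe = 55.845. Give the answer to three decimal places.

1.770 Mg apfu

MgO (M=40.304): mol = 1.19839; Mg = 1.19839, O = 1.19839.
FeO (M=71.844): mol = 0.14907; Fe = 0.14907, O = 0.14907.
SiO2 (M=60.083): mol = 0.68072; Si = 0.68072, O = 1.36144.
ΣO = 2.70890; factor = 4/ΣO = 1.47661.
Mg apfu = 1.19839 × 1.47661 = 1.770.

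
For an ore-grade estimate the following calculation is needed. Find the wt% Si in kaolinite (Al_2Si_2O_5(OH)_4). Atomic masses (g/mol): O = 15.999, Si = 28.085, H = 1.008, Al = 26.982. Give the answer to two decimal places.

Molar mass of Al_2Si_2O_5(OH)_4: 2*26.982 + 2*28.085 + 9*15.999 + 4*1.008 = 258.157 g/mol.
Mass of Si per formula unit: 2 × 28.085 = 56.170 g.
Weight fraction Si = 56.170 / 258.157 = 0.2176.

21.76 mass %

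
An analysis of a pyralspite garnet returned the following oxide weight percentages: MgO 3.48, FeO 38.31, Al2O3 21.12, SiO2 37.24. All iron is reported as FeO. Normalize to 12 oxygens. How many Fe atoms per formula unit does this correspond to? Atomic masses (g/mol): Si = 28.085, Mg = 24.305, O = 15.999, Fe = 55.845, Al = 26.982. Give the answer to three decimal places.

3.48 wt% MgO ÷ 40.304 g/mol = 0.08634 mol, giving 0.08634 Mg and 0.08634 O.
38.31 wt% FeO ÷ 71.844 g/mol = 0.53324 mol, giving 0.53324 Fe and 0.53324 O.
21.12 wt% Al2O3 ÷ 101.961 g/mol = 0.20714 mol, giving 0.41428 Al and 0.62142 O.
37.24 wt% SiO2 ÷ 60.083 g/mol = 0.61981 mol, giving 0.61981 Si and 1.23962 O.
Oxygen sums to 2.48062; scaling by 12/2.48062 = 4.83750 puts the formula on 12 O.
Fe: 0.53324 × 4.83750 = 2.580 atoms per formula unit.

2.580 Fe apfu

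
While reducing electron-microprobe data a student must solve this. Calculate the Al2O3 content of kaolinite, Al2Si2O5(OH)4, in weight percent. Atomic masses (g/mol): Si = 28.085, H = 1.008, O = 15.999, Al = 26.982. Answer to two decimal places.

Formula mass = 258.157 g/mol.
2 Al → 1.0000 mol Al2O3 per formula unit; M(Al2O3) = 101.961, so Al2O3 mass = 101.961 g.
101.961/258.157 × 100 = 39.50 wt%.

39.50 wt%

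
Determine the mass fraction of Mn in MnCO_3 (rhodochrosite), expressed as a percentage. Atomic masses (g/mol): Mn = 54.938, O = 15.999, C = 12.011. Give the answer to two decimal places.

47.79 wt%

M(MnCO_3) = 114.946 g/mol.
Mn contributes 1 × 54.938 = 54.938 g per mole.
54.938/114.946 = 0.4779 → 47.79%.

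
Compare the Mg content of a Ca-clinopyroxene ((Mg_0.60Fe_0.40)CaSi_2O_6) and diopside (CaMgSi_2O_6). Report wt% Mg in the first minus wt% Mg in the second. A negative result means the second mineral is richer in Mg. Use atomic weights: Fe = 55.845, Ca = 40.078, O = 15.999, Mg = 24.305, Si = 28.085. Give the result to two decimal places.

Mg in (Mg_0.60Fe_0.40)CaSi_2O_6: molar mass 229.163 g/mol; 0.60×24.305 = 14.583 g → 6.36 wt%.
Mg in CaMgSi_2O_6: molar mass 216.547 g/mol; 1×24.305 = 24.305 g → 11.22 wt%.
Difference = 6.36 − 11.22 = -4.86 percentage points.

-4.86 percentage points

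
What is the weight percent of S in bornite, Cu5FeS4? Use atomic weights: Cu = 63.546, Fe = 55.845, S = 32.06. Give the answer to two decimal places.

25.56 mass %

Formula mass = 5×63.546 + 1×55.845 + 4×32.06 = 501.815 g/mol, of which 128.240 g is S.
So S makes up 128.240/501.815 = 0.2556 of the mass, i.e. 25.56%.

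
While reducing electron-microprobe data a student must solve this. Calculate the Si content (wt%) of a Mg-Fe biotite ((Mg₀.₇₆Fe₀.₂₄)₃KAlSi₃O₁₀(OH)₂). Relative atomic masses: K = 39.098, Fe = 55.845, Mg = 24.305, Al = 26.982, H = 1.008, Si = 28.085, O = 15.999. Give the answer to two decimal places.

M((Mg₀.₇₆Fe₀.₂₄)₃KAlSi₃O₁₀(OH)₂) = 439.963 g/mol.
Si contributes 3 × 28.085 = 84.255 g per mole.
84.255/439.963 = 0.1915 → 19.15%.

19.15 wt%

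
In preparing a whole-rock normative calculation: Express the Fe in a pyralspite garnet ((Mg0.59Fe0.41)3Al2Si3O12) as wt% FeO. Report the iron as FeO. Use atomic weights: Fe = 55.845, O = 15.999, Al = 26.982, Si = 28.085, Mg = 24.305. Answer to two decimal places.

M((Mg0.59Fe0.41)3Al2Si3O12) = 441.916 g/mol; M(FeO) = 71.844 g/mol.
Moles FeO per formula unit = 1.23 Fe ÷ 1 = 1.2300.
FeO fraction = (1.2300 × 71.844) / 441.916 = 88.368/441.916 = 0.2000.

20.00 wt%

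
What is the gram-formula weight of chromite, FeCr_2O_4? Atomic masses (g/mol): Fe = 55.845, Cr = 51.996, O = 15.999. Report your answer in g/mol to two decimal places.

Fe: 1 × 55.845 = 55.8450
Cr: 2 × 51.996 = 103.9920
O: 4 × 15.999 = 63.9960
Summing the contributions gives the formula mass.

223.83 g/mol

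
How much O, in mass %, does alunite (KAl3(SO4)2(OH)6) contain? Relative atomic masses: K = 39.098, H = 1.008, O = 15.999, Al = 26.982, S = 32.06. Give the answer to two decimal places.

M(KAl3(SO4)2(OH)6) = 414.198 g/mol.
O contributes 14 × 15.999 = 223.986 g per mole.
223.986/414.198 = 0.5408 → 54.08%.

54.08 mass %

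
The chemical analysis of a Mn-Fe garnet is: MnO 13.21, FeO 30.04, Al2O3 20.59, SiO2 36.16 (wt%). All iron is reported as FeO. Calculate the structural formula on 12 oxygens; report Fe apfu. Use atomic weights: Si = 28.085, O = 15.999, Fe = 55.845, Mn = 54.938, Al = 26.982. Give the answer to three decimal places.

2.079 Fe apfu

MnO: 13.21/70.937 = 0.18622 mol → 0.18622 mol Mn, 0.18622 mol O.
FeO: 30.04/71.844 = 0.41813 mol → 0.41813 mol Fe, 0.41813 mol O.
Al2O3: 20.59/101.961 = 0.20194 mol → 0.40388 mol Al, 0.60582 mol O.
SiO2: 36.16/60.083 = 0.60183 mol → 0.60183 mol Si, 1.20366 mol O.
Total oxygen = 2.41383 mol. Normalization factor = 12/2.41383 = 4.97135.
Fe per 12 O = 0.41813 × 4.97135 = 2.079.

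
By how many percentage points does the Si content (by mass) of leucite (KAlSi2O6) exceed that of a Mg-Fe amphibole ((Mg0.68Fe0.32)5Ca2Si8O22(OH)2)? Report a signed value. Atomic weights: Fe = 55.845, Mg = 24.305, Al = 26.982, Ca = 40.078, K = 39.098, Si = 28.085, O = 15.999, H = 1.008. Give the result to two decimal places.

M(KAlSi2O6) = 218.244 g/mol, so wt% Si = 56.170/218.244 × 100 = 25.74%.
M((Mg0.68Fe0.32)5Ca2Si8O22(OH)2) = 862.817 g/mol, so wt% Si = 224.680/862.817 × 100 = 26.04%.
25.74 − 26.04 = -0.30 pp.

-0.30 percentage points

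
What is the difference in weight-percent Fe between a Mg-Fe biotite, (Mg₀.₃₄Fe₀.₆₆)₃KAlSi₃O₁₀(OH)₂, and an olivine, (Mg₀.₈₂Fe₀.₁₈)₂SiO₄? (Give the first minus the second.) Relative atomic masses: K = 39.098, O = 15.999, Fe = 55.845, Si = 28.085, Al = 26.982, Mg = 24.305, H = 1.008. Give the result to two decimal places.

9.83 percentage points

M((Mg₀.₃₄Fe₀.₆₆)₃KAlSi₃O₁₀(OH)₂) = 479.703 g/mol, so wt% Fe = 110.573/479.703 × 100 = 23.05%.
M((Mg₀.₈₂Fe₀.₁₈)₂SiO₄) = 152.045 g/mol, so wt% Fe = 20.104/152.045 × 100 = 13.22%.
23.05 − 13.22 = 9.83 pp.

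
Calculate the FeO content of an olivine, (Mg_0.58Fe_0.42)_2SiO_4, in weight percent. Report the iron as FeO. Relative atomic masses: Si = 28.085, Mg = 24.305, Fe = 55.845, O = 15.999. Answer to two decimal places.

36.10 wt%

Formula mass = 167.185 g/mol.
0.84 Fe → 0.8400 mol FeO per formula unit; M(FeO) = 71.844, so FeO mass = 60.349 g.
60.349/167.185 × 100 = 36.10 wt%.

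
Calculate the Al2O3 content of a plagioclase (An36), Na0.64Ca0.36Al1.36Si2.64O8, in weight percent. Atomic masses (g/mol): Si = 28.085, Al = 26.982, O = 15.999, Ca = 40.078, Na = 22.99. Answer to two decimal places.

25.87 wt%

M(Na0.64Ca0.36Al1.36Si2.64O8) = 267.974 g/mol; M(Al2O3) = 101.961 g/mol.
Moles Al2O3 per formula unit = 1.36 Al ÷ 2 = 0.6800.
Al2O3 fraction = (0.6800 × 101.961) / 267.974 = 69.333/267.974 = 0.2587.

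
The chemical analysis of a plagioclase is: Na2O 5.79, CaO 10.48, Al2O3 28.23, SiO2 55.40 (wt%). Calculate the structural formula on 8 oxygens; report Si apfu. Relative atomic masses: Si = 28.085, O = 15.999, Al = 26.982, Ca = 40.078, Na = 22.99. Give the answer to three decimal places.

Na2O (M=61.979): mol = 0.09342; Na = 0.18684, O = 0.09342.
CaO (M=56.077): mol = 0.18689; Ca = 0.18689, O = 0.18689.
Al2O3 (M=101.961): mol = 0.27687; Al = 0.55374, O = 0.83061.
SiO2 (M=60.083): mol = 0.92206; Si = 0.92206, O = 1.84412.
ΣO = 2.95504; factor = 8/ΣO = 2.70724.
Si apfu = 0.92206 × 2.70724 = 2.496.

2.496 Si apfu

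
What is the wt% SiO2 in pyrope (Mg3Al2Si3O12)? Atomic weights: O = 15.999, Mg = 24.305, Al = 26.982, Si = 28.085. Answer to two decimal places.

44.71 wt%

Molar mass of Mg3Al2Si3O12 = 3*24.305 + 2*26.982 + 3*28.085 + 12*15.999 = 403.122 g/mol.
Each formula unit contains 3 Si, equivalent to 3/1 = 3.0000 mol SiO2.
M(SiO2) = 1×28.085 + 2×15.999 = 60.083 g/mol.
Mass of SiO2 per formula unit = 3.0000 × 60.083 = 180.249 g.
SiO2 wt% = 180.249 / 403.122 × 100 = 44.71%.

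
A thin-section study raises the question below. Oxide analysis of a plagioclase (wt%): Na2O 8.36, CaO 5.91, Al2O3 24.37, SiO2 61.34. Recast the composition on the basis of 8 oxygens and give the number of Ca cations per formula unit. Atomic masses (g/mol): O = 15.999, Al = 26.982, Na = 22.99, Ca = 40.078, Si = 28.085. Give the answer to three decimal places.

0.281 Ca apfu

Na2O (M=61.979): mol = 0.13488; Na = 0.26976, O = 0.13488.
CaO (M=56.077): mol = 0.10539; Ca = 0.10539, O = 0.10539.
Al2O3 (M=101.961): mol = 0.23901; Al = 0.47802, O = 0.71703.
SiO2 (M=60.083): mol = 1.02092; Si = 1.02092, O = 2.04184.
ΣO = 2.99914; factor = 8/ΣO = 2.66743.
Ca apfu = 0.10539 × 2.66743 = 0.281.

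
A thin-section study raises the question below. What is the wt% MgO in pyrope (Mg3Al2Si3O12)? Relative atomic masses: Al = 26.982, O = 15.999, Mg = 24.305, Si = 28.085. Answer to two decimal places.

29.99 wt%

Molar mass of Mg3Al2Si3O12 = 3*24.305 + 2*26.982 + 3*28.085 + 12*15.999 = 403.122 g/mol.
Each formula unit contains 3 Mg, equivalent to 3/1 = 3.0000 mol MgO.
M(MgO) = 1×24.305 + 1×15.999 = 40.304 g/mol.
Mass of MgO per formula unit = 3.0000 × 40.304 = 120.912 g.
MgO wt% = 120.912 / 403.122 × 100 = 29.99%.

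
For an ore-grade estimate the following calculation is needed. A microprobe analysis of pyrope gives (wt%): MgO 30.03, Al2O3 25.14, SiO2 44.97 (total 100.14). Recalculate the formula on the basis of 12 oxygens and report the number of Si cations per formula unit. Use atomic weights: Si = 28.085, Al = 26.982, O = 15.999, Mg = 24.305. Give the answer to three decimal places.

3.012 Si apfu

MgO (M=40.304): mol = 0.74509; Mg = 0.74509, O = 0.74509.
Al2O3 (M=101.961): mol = 0.24656; Al = 0.49312, O = 0.73968.
SiO2 (M=60.083): mol = 0.74846; Si = 0.74846, O = 1.49692.
ΣO = 2.98169; factor = 12/ΣO = 4.02456.
Si apfu = 0.74846 × 4.02456 = 3.012.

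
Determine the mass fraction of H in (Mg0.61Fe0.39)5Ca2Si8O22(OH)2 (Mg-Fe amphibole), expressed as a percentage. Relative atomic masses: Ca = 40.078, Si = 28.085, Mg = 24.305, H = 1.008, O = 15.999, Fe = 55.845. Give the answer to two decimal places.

0.23 weight percent

Molar mass of (Mg0.61Fe0.39)5Ca2Si8O22(OH)2: 3.05·24.305 + 1.95·55.845 + 2·40.078 + 8·28.085 + 24·15.999 + 2·1.008 = 873.856 g/mol.
Mass of H per formula unit: 2 × 1.008 = 2.016 g.
Weight fraction H = 2.016 / 873.856 = 0.0023.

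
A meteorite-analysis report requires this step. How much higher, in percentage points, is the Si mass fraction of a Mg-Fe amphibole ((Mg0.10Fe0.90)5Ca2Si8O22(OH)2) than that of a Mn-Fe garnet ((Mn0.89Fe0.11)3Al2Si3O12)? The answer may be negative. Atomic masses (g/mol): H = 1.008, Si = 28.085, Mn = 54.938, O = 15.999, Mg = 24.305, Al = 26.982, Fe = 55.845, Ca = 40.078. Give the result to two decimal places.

M((Mg0.10Fe0.90)5Ca2Si8O22(OH)2) = 954.283 g/mol, so wt% Si = 224.680/954.283 × 100 = 23.54%.
M((Mn0.89Fe0.11)3Al2Si3O12) = 495.320 g/mol, so wt% Si = 84.255/495.320 × 100 = 17.01%.
23.54 − 17.01 = 6.53 pp.

6.53 percentage points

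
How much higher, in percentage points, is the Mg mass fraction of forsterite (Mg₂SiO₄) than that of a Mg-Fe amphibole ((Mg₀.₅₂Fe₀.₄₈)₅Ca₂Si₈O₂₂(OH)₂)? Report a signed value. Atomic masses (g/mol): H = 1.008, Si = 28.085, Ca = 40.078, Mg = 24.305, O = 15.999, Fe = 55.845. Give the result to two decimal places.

First mineral: 48.610 g Mg in 140.691 g formula = 34.55 wt% Mg.
Second mineral: 63.193 g Mg in 888.049 g formula = 7.12 wt% Mg.
34.55% − 7.12% gives a difference of 27.43 percentage points.

27.43 percentage points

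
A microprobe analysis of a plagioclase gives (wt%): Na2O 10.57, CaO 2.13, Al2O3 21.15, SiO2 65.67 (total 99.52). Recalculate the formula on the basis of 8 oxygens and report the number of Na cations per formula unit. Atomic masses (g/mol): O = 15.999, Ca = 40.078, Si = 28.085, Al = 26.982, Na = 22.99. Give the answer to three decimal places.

0.904 Na apfu

Na2O (M=61.979): mol = 0.17054; Na = 0.34108, O = 0.17054.
CaO (M=56.077): mol = 0.03798; Ca = 0.03798, O = 0.03798.
Al2O3 (M=101.961): mol = 0.20743; Al = 0.41486, O = 0.62229.
SiO2 (M=60.083): mol = 1.09299; Si = 1.09299, O = 2.18598.
ΣO = 3.01679; factor = 8/ΣO = 2.65183.
Na apfu = 0.34108 × 2.65183 = 0.904.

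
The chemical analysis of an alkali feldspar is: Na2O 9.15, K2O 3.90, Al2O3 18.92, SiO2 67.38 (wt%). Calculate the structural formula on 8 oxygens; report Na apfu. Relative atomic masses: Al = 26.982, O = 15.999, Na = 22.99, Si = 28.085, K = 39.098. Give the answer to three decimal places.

Na2O: 9.15/61.979 = 0.14763 mol → 0.29526 mol Na, 0.14763 mol O.
K2O: 3.90/94.195 = 0.04140 mol → 0.08280 mol K, 0.04140 mol O.
Al2O3: 18.92/101.961 = 0.18556 mol → 0.37112 mol Al, 0.55668 mol O.
SiO2: 67.38/60.083 = 1.12145 mol → 1.12145 mol Si, 2.24290 mol O.
Total oxygen = 2.98861 mol. Normalization factor = 8/2.98861 = 2.67683.
Na per 8 O = 0.29526 × 2.67683 = 0.790.

0.790 Na apfu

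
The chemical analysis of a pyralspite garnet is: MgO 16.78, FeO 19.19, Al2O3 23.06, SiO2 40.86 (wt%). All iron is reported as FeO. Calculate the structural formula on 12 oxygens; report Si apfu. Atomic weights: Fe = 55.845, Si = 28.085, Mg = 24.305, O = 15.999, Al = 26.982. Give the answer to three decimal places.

2.998 Si apfu

MgO (M=40.304): mol = 0.41634; Mg = 0.41634, O = 0.41634.
FeO (M=71.844): mol = 0.26711; Fe = 0.26711, O = 0.26711.
Al2O3 (M=101.961): mol = 0.22616; Al = 0.45232, O = 0.67848.
SiO2 (M=60.083): mol = 0.68006; Si = 0.68006, O = 1.36012.
ΣO = 2.72205; factor = 12/ΣO = 4.40844.
Si apfu = 0.68006 × 4.40844 = 2.998.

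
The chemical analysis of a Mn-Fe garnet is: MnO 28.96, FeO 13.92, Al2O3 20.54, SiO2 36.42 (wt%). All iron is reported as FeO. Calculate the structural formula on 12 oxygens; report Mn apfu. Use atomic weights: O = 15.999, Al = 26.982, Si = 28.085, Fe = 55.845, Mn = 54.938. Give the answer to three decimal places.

2.025 Mn apfu

MnO (M=70.937): mol = 0.40825; Mn = 0.40825, O = 0.40825.
FeO (M=71.844): mol = 0.19375; Fe = 0.19375, O = 0.19375.
Al2O3 (M=101.961): mol = 0.20145; Al = 0.40290, O = 0.60435.
SiO2 (M=60.083): mol = 0.60616; Si = 0.60616, O = 1.21232.
ΣO = 2.41867; factor = 12/ΣO = 4.96140.
Mn apfu = 0.40825 × 4.96140 = 2.025.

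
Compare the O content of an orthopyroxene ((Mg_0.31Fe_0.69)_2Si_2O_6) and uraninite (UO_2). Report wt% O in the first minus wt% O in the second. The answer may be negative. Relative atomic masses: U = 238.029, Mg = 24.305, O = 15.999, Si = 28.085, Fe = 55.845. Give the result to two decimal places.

27.44 percentage points

First mineral: 95.994 g O in 244.299 g formula = 39.29 wt% O.
Second mineral: 31.998 g O in 270.027 g formula = 11.85 wt% O.
39.29% − 11.85% gives a difference of 27.44 percentage points.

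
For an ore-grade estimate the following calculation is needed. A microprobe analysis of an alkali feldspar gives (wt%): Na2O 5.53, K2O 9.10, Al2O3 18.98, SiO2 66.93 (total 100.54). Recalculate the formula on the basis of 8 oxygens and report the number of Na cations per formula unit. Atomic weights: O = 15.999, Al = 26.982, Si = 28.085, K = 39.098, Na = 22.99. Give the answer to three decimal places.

Na2O (M=61.979): mol = 0.08922; Na = 0.17844, O = 0.08922.
K2O (M=94.195): mol = 0.09661; K = 0.19322, O = 0.09661.
Al2O3 (M=101.961): mol = 0.18615; Al = 0.37230, O = 0.55845.
SiO2 (M=60.083): mol = 1.11396; Si = 1.11396, O = 2.22792.
ΣO = 2.97220; factor = 8/ΣO = 2.69161.
Na apfu = 0.17844 × 2.69161 = 0.480.

0.480 Na apfu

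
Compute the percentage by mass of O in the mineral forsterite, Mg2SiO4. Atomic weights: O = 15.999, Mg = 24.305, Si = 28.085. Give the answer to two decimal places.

Molar mass of Mg2SiO4: 2·24.305 + 1·28.085 + 4·15.999 = 140.691 g/mol.
Mass of O per formula unit: 4 × 15.999 = 63.996 g.
Weight fraction O = 63.996 / 140.691 = 0.4549.

45.49 weight percent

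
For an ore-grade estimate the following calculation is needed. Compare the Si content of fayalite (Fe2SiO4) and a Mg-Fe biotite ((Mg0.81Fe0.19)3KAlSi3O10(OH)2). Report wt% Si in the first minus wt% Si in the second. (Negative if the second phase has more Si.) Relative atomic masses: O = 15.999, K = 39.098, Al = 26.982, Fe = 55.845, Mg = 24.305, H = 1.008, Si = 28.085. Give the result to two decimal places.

Si in Fe2SiO4: molar mass 203.771 g/mol; 1×28.085 = 28.085 g → 13.78 wt%.
Si in (Mg0.81Fe0.19)3KAlSi3O10(OH)2: molar mass 435.232 g/mol; 3×28.085 = 84.255 g → 19.36 wt%.
Difference = 13.78 − 19.36 = -5.58 percentage points.

-5.58 percentage points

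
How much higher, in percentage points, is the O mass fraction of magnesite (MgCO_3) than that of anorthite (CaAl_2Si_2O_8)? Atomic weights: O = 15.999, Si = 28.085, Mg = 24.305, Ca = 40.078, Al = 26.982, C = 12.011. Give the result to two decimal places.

M(MgCO_3) = 84.313 g/mol, so wt% O = 47.997/84.313 × 100 = 56.93%.
M(CaAl_2Si_2O_8) = 278.204 g/mol, so wt% O = 127.992/278.204 × 100 = 46.01%.
56.93 − 46.01 = 10.92 pp.

10.92 percentage points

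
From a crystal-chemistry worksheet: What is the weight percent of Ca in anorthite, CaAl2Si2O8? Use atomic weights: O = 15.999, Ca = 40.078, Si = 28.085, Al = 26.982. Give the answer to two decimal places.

14.41 weight percent

M(CaAl2Si2O8) = 278.204 g/mol.
Ca contributes 1 × 40.078 = 40.078 g per mole.
40.078/278.204 = 0.1441 → 14.41%.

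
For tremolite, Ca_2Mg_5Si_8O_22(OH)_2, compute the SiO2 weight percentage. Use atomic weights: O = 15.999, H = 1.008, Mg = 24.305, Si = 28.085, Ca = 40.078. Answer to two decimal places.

Molar mass of Ca_2Mg_5Si_8O_22(OH)_2 = 2·40.078 + 5·24.305 + 8·28.085 + 24·15.999 + 2·1.008 = 812.353 g/mol.
Each formula unit contains 8 Si, equivalent to 8/1 = 8.0000 mol SiO2.
M(SiO2) = 1×28.085 + 2×15.999 = 60.083 g/mol.
Mass of SiO2 per formula unit = 8.0000 × 60.083 = 480.664 g.
SiO2 wt% = 480.664 / 812.353 × 100 = 59.17%.

59.17 wt%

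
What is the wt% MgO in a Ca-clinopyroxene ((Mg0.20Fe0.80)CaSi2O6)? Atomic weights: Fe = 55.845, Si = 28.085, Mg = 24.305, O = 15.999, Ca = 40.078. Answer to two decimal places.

3.33 wt%

Formula mass = 241.779 g/mol.
0.20 Mg → 0.2000 mol MgO per formula unit; M(MgO) = 40.304, so MgO mass = 8.061 g.
8.061/241.779 × 100 = 3.33 wt%.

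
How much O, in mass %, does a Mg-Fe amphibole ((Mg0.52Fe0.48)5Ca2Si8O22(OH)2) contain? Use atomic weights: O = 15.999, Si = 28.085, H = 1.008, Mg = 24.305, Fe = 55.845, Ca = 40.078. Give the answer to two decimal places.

43.24 mass %

Molar mass of (Mg0.52Fe0.48)5Ca2Si8O22(OH)2: 2.60*24.305 + 2.40*55.845 + 2*40.078 + 8*28.085 + 24*15.999 + 2*1.008 = 888.049 g/mol.
Mass of O per formula unit: 24 × 15.999 = 383.976 g.
Weight fraction O = 383.976 / 888.049 = 0.4324.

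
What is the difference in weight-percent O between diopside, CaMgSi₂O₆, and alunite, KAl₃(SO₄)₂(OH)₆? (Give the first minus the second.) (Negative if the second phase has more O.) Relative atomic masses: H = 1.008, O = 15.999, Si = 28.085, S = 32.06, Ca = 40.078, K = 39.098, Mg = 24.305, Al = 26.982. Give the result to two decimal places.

O in CaMgSi₂O₆: molar mass 216.547 g/mol; 6×15.999 = 95.994 g → 44.33 wt%.
O in KAl₃(SO₄)₂(OH)₆: molar mass 414.198 g/mol; 14×15.999 = 223.986 g → 54.08 wt%.
Difference = 44.33 − 54.08 = -9.75 percentage points.

-9.75 percentage points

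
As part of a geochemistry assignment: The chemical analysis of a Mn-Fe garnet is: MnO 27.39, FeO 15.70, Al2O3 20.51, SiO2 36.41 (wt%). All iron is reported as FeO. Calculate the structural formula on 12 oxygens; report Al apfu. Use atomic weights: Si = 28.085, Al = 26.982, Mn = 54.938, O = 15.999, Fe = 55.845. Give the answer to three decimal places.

1.995 Al apfu

27.39 wt% MnO ÷ 70.937 g/mol = 0.38612 mol, giving 0.38612 Mn and 0.38612 O.
15.70 wt% FeO ÷ 71.844 g/mol = 0.21853 mol, giving 0.21853 Fe and 0.21853 O.
20.51 wt% Al2O3 ÷ 101.961 g/mol = 0.20116 mol, giving 0.40232 Al and 0.60348 O.
36.41 wt% SiO2 ÷ 60.083 g/mol = 0.60600 mol, giving 0.60600 Si and 1.21200 O.
Oxygen sums to 2.42013; scaling by 12/2.42013 = 4.95841 puts the formula on 12 O.
Al: 0.40232 × 4.95841 = 1.995 atoms per formula unit.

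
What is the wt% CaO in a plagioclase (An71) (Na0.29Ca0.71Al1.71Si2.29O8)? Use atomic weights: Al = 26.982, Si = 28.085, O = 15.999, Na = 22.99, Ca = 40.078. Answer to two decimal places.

Molar mass of Na0.29Ca0.71Al1.71Si2.29O8 = 0.29*22.99 + 0.71*40.078 + 1.71*26.982 + 2.29*28.085 + 8*15.999 = 273.568 g/mol.
Each formula unit contains 0.71 Ca, equivalent to 0.71/1 = 0.7100 mol CaO.
M(CaO) = 1×40.078 + 1×15.999 = 56.077 g/mol.
Mass of CaO per formula unit = 0.7100 × 56.077 = 39.815 g.
CaO wt% = 39.815 / 273.568 × 100 = 14.55%.

14.55 wt%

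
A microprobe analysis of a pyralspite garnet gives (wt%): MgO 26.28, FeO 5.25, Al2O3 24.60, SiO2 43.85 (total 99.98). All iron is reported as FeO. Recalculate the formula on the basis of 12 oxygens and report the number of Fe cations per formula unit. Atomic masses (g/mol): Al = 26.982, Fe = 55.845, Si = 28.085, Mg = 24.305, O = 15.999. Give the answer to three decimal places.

0.301 Fe apfu

MgO: 26.28/40.304 = 0.65204 mol → 0.65204 mol Mg, 0.65204 mol O.
FeO: 5.25/71.844 = 0.07307 mol → 0.07307 mol Fe, 0.07307 mol O.
Al2O3: 24.60/101.961 = 0.24127 mol → 0.48254 mol Al, 0.72381 mol O.
SiO2: 43.85/60.083 = 0.72982 mol → 0.72982 mol Si, 1.45964 mol O.
Total oxygen = 2.90856 mol. Normalization factor = 12/2.90856 = 4.12575.
Fe per 12 O = 0.07307 × 4.12575 = 0.301.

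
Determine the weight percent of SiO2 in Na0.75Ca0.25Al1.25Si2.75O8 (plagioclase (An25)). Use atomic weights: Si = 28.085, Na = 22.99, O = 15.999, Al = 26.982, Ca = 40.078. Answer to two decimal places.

62.07 wt%

Molar mass of Na0.75Ca0.25Al1.25Si2.75O8 = 0.75·22.99 + 0.25·40.078 + 1.25·26.982 + 2.75·28.085 + 8·15.999 = 266.215 g/mol.
Each formula unit contains 2.75 Si, equivalent to 2.75/1 = 2.7500 mol SiO2.
M(SiO2) = 1×28.085 + 2×15.999 = 60.083 g/mol.
Mass of SiO2 per formula unit = 2.7500 × 60.083 = 165.228 g.
SiO2 wt% = 165.228 / 266.215 × 100 = 62.07%.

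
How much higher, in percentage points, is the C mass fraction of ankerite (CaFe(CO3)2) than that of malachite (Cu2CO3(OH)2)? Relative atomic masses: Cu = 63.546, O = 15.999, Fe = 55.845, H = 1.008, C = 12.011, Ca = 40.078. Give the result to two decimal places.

5.69 percentage points

C in CaFe(CO3)2: molar mass 215.939 g/mol; 2×12.011 = 24.022 g → 11.12 wt%.
C in Cu2CO3(OH)2: molar mass 221.114 g/mol; 1×12.011 = 12.011 g → 5.43 wt%.
Difference = 11.12 − 5.43 = 5.69 percentage points.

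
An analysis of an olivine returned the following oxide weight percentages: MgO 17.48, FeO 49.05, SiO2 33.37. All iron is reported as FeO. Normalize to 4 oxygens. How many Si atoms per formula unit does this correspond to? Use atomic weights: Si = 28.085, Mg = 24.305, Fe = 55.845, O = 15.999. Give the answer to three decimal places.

MgO (M=40.304): mol = 0.43370; Mg = 0.43370, O = 0.43370.
FeO (M=71.844): mol = 0.68273; Fe = 0.68273, O = 0.68273.
SiO2 (M=60.083): mol = 0.55540; Si = 0.55540, O = 1.11080.
ΣO = 2.22723; factor = 4/ΣO = 1.79595.
Si apfu = 0.55540 × 1.79595 = 0.997.

0.997 Si apfu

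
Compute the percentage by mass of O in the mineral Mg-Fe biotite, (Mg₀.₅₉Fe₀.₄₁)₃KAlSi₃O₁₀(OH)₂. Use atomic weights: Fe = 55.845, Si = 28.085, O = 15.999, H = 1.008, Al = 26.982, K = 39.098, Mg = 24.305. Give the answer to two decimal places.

42.10 wt%

M((Mg₀.₅₉Fe₀.₄₁)₃KAlSi₃O₁₀(OH)₂) = 456.048 g/mol.
O contributes 12 × 15.999 = 191.988 g per mole.
191.988/456.048 = 0.4210 → 42.10%.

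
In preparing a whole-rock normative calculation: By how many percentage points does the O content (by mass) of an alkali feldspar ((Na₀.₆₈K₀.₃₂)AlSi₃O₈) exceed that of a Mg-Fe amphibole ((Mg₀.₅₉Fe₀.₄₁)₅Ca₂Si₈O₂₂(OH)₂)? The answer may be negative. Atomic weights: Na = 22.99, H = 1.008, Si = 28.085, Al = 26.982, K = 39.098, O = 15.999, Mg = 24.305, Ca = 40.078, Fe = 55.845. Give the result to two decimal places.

4.09 percentage points

First mineral: 127.992 g O in 267.374 g formula = 47.87 wt% O.
Second mineral: 383.976 g O in 877.010 g formula = 43.78 wt% O.
47.87% − 43.78% gives a difference of 4.09 percentage points.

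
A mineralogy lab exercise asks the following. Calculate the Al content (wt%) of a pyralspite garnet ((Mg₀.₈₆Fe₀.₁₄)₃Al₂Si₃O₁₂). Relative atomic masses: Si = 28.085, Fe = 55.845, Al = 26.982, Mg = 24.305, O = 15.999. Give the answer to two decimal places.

M((Mg₀.₈₆Fe₀.₁₄)₃Al₂Si₃O₁₂) = 416.369 g/mol.
Al contributes 2 × 26.982 = 53.964 g per mole.
53.964/416.369 = 0.1296 → 12.96%.

12.96 wt%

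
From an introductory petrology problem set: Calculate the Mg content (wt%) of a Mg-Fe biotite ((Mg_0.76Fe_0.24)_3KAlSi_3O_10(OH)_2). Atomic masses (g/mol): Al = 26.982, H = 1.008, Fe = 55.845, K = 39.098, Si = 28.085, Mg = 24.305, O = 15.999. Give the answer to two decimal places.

12.60 wt%

M((Mg_0.76Fe_0.24)_3KAlSi_3O_10(OH)_2) = 439.963 g/mol.
Mg contributes 2.28 × 24.305 = 55.415 g per mole.
55.415/439.963 = 0.1260 → 12.60%.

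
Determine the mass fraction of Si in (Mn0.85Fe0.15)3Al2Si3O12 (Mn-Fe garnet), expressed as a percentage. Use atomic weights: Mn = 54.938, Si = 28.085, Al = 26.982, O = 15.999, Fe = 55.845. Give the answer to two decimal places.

17.01 weight percent

Molar mass of (Mn0.85Fe0.15)3Al2Si3O12: 2.55×54.938 + 0.45×55.845 + 2×26.982 + 3×28.085 + 12×15.999 = 495.429 g/mol.
Mass of Si per formula unit: 3 × 28.085 = 84.255 g.
Weight fraction Si = 84.255 / 495.429 = 0.1701.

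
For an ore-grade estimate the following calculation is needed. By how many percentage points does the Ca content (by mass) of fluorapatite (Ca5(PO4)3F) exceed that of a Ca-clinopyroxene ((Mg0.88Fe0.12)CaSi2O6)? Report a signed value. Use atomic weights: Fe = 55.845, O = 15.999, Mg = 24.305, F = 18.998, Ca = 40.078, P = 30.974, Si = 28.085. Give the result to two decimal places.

First mineral: 200.390 g Ca in 504.298 g formula = 39.74 wt% Ca.
Second mineral: 40.078 g Ca in 220.332 g formula = 18.19 wt% Ca.
39.74% − 18.19% gives a difference of 21.55 percentage points.

21.55 percentage points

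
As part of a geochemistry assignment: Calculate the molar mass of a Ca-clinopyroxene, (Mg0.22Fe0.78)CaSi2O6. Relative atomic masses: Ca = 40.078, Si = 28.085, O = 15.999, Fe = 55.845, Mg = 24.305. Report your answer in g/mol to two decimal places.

241.15 g/mol

M = 0.22(24.305) + 0.78(55.845) + 1(40.078) + 2(28.085) + 6(15.999)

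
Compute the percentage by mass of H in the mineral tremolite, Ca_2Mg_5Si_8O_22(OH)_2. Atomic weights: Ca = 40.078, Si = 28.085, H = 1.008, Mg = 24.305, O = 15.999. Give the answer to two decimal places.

0.25 wt%

Formula mass = 2*40.078 + 5*24.305 + 8*28.085 + 24*15.999 + 2*1.008 = 812.353 g/mol, of which 2.016 g is H.
So H makes up 2.016/812.353 = 0.0025 of the mass, i.e. 0.25%.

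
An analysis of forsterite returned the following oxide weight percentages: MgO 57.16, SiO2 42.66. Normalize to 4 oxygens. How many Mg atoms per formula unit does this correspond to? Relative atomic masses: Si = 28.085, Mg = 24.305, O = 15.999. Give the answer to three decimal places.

1.999 Mg apfu

MgO (M=40.304): mol = 1.41822; Mg = 1.41822, O = 1.41822.
SiO2 (M=60.083): mol = 0.71002; Si = 0.71002, O = 1.42004.
ΣO = 2.83826; factor = 4/ΣO = 1.40931.
Mg apfu = 1.41822 × 1.40931 = 1.999.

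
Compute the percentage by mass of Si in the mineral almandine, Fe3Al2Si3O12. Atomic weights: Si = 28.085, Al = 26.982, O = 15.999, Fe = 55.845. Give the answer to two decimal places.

16.93 wt%

M(Fe3Al2Si3O12) = 497.742 g/mol.
Si contributes 3 × 28.085 = 84.255 g per mole.
84.255/497.742 = 0.1693 → 16.93%.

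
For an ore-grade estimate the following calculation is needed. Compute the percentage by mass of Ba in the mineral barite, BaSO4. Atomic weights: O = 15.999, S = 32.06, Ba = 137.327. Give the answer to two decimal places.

Molar mass of BaSO4: 1*137.327 + 1*32.06 + 4*15.999 = 233.383 g/mol.
Mass of Ba per formula unit: 1 × 137.327 = 137.327 g.
Weight fraction Ba = 137.327 / 233.383 = 0.5884.

58.84 wt%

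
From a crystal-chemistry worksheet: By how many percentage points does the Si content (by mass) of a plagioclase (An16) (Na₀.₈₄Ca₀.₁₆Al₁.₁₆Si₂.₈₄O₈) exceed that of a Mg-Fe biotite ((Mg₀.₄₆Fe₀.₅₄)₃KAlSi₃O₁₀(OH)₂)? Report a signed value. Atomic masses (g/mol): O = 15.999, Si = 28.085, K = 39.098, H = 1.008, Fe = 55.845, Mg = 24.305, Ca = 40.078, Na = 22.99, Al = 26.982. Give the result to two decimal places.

12.13 percentage points

First mineral: 79.761 g Si in 264.777 g formula = 30.12 wt% Si.
Second mineral: 84.255 g Si in 468.349 g formula = 17.99 wt% Si.
30.12% − 17.99% gives a difference of 12.13 percentage points.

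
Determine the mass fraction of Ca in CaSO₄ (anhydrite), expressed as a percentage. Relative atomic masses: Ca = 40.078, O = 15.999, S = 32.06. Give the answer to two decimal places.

Formula mass = 1*40.078 + 1*32.06 + 4*15.999 = 136.134 g/mol, of which 40.078 g is Ca.
So Ca makes up 40.078/136.134 = 0.2944 of the mass, i.e. 29.44%.

29.44 mass %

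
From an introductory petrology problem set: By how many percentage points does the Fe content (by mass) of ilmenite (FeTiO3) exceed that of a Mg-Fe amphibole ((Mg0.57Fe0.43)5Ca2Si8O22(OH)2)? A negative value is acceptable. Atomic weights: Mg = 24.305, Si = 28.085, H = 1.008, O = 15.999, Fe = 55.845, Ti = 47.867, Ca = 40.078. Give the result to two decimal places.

23.17 percentage points

First mineral: 55.845 g Fe in 151.709 g formula = 36.81 wt% Fe.
Second mineral: 120.067 g Fe in 880.164 g formula = 13.64 wt% Fe.
36.81% − 13.64% gives a difference of 23.17 percentage points.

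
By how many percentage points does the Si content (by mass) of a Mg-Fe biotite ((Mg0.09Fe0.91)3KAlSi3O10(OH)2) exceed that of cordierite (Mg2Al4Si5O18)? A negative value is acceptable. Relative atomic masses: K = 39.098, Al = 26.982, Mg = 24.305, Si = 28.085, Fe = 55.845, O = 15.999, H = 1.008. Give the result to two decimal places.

Si in (Mg0.09Fe0.91)3KAlSi3O10(OH)2: molar mass 503.358 g/mol; 3×28.085 = 84.255 g → 16.74 wt%.
Si in Mg2Al4Si5O18: molar mass 584.945 g/mol; 5×28.085 = 140.425 g → 24.01 wt%.
Difference = 16.74 − 24.01 = -7.27 percentage points.

-7.27 percentage points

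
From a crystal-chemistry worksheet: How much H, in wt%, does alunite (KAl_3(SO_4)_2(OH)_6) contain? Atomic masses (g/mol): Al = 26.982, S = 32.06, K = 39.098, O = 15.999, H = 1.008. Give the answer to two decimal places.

1.46 wt%

Formula mass = 1*39.098 + 3*26.982 + 2*32.06 + 14*15.999 + 6*1.008 = 414.198 g/mol, of which 6.048 g is H.
So H makes up 6.048/414.198 = 0.0146 of the mass, i.e. 1.46%.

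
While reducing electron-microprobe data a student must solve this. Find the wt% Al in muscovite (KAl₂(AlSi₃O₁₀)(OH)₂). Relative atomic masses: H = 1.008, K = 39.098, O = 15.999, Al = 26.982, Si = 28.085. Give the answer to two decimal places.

20.32 mass %

Formula mass = 1*39.098 + 3*26.982 + 3*28.085 + 12*15.999 + 2*1.008 = 398.303 g/mol, of which 80.946 g is Al.
So Al makes up 80.946/398.303 = 0.2032 of the mass, i.e. 20.32%.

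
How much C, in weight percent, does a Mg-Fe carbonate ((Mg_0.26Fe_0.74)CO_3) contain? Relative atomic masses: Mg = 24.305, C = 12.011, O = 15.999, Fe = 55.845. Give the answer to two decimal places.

11.16 weight percent

Molar mass of (Mg_0.26Fe_0.74)CO_3: 0.26×24.305 + 0.74×55.845 + 1×12.011 + 3×15.999 = 107.653 g/mol.
Mass of C per formula unit: 1 × 12.011 = 12.011 g.
Weight fraction C = 12.011 / 107.653 = 0.1116.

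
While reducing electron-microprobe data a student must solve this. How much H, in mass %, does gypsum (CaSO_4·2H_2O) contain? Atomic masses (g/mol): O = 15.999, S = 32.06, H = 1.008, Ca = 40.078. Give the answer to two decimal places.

Formula mass = 1*40.078 + 1*32.06 + 6*15.999 + 4*1.008 = 172.164 g/mol, of which 4.032 g is H.
So H makes up 4.032/172.164 = 0.0234 of the mass, i.e. 2.34%.

2.34 mass %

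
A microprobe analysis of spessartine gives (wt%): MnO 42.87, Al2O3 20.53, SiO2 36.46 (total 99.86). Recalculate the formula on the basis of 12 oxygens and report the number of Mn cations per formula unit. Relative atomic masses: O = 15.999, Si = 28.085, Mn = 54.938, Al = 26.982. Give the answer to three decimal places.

MnO (M=70.937): mol = 0.60434; Mn = 0.60434, O = 0.60434.
Al2O3 (M=101.961): mol = 0.20135; Al = 0.40270, O = 0.60405.
SiO2 (M=60.083): mol = 0.60683; Si = 0.60683, O = 1.21366.
ΣO = 2.42205; factor = 12/ΣO = 4.95448.
Mn apfu = 0.60434 × 4.95448 = 2.994.

2.994 Mn apfu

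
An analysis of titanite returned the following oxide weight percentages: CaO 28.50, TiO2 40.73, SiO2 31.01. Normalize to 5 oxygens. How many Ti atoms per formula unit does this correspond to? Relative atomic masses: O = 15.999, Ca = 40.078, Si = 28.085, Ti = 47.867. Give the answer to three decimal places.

0.996 Ti apfu

28.50 wt% CaO ÷ 56.077 g/mol = 0.50823 mol, giving 0.50823 Ca and 0.50823 O.
40.73 wt% TiO2 ÷ 79.865 g/mol = 0.50999 mol, giving 0.50999 Ti and 1.01998 O.
31.01 wt% SiO2 ÷ 60.083 g/mol = 0.51612 mol, giving 0.51612 Si and 1.03224 O.
Oxygen sums to 2.56045; scaling by 5/2.56045 = 1.95278 puts the formula on 5 O.
Ti: 0.50999 × 1.95278 = 0.996 atoms per formula unit.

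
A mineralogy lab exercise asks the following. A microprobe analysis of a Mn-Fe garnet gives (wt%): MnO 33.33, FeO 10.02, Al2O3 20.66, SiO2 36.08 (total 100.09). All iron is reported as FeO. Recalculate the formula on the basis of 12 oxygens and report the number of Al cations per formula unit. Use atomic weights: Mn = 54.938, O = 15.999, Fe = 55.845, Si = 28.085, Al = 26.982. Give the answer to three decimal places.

MnO (M=70.937): mol = 0.46985; Mn = 0.46985, O = 0.46985.
FeO (M=71.844): mol = 0.13947; Fe = 0.13947, O = 0.13947.
Al2O3 (M=101.961): mol = 0.20263; Al = 0.40526, O = 0.60789.
SiO2 (M=60.083): mol = 0.60050; Si = 0.60050, O = 1.20100.
ΣO = 2.41821; factor = 12/ΣO = 4.96235.
Al apfu = 0.40526 × 4.96235 = 2.011.

2.011 Al apfu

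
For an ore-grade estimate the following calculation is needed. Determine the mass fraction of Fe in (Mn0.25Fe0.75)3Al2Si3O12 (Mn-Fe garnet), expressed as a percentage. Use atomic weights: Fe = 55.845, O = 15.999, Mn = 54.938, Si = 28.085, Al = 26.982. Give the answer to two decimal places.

Formula mass = 0.75·54.938 + 2.25·55.845 + 2·26.982 + 3·28.085 + 12·15.999 = 497.062 g/mol, of which 125.651 g is Fe.
So Fe makes up 125.651/497.062 = 0.2528 of the mass, i.e. 25.28%.

25.28 mass %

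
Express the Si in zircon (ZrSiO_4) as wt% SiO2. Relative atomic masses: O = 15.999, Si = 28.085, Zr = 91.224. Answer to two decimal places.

Formula mass = 183.305 g/mol.
1 Si → 1.0000 mol SiO2 per formula unit; M(SiO2) = 60.083, so SiO2 mass = 60.083 g.
60.083/183.305 × 100 = 32.78 wt%.

32.78 wt%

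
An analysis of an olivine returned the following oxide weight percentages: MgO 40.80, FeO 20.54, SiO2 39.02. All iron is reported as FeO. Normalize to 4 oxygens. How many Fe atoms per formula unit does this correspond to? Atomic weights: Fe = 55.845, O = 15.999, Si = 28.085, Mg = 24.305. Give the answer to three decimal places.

0.440 Fe apfu

40.80 wt% MgO ÷ 40.304 g/mol = 1.01231 mol, giving 1.01231 Mg and 1.01231 O.
20.54 wt% FeO ÷ 71.844 g/mol = 0.28590 mol, giving 0.28590 Fe and 0.28590 O.
39.02 wt% SiO2 ÷ 60.083 g/mol = 0.64943 mol, giving 0.64943 Si and 1.29886 O.
Oxygen sums to 2.59707; scaling by 4/2.59707 = 1.54020 puts the formula on 4 O.
Fe: 0.28590 × 1.54020 = 0.440 atoms per formula unit.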